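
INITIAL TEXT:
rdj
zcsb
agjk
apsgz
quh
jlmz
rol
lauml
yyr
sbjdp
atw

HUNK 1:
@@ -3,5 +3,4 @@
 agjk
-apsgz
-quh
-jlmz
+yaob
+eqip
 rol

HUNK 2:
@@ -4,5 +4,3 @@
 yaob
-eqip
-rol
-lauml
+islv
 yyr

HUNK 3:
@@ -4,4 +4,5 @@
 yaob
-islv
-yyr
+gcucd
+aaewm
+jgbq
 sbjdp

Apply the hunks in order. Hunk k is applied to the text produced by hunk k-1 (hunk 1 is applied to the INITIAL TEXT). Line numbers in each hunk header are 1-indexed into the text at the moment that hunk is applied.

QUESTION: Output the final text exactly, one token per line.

Answer: rdj
zcsb
agjk
yaob
gcucd
aaewm
jgbq
sbjdp
atw

Derivation:
Hunk 1: at line 3 remove [apsgz,quh,jlmz] add [yaob,eqip] -> 10 lines: rdj zcsb agjk yaob eqip rol lauml yyr sbjdp atw
Hunk 2: at line 4 remove [eqip,rol,lauml] add [islv] -> 8 lines: rdj zcsb agjk yaob islv yyr sbjdp atw
Hunk 3: at line 4 remove [islv,yyr] add [gcucd,aaewm,jgbq] -> 9 lines: rdj zcsb agjk yaob gcucd aaewm jgbq sbjdp atw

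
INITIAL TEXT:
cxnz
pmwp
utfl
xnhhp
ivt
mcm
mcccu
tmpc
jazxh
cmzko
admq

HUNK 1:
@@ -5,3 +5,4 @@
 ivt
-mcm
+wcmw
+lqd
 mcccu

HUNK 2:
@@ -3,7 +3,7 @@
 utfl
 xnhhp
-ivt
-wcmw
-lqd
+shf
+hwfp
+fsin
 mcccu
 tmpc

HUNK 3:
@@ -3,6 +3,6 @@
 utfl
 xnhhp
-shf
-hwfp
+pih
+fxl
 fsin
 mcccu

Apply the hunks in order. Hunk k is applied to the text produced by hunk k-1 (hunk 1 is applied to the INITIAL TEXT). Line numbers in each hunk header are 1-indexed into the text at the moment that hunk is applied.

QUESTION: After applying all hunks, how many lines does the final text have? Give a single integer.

Answer: 12

Derivation:
Hunk 1: at line 5 remove [mcm] add [wcmw,lqd] -> 12 lines: cxnz pmwp utfl xnhhp ivt wcmw lqd mcccu tmpc jazxh cmzko admq
Hunk 2: at line 3 remove [ivt,wcmw,lqd] add [shf,hwfp,fsin] -> 12 lines: cxnz pmwp utfl xnhhp shf hwfp fsin mcccu tmpc jazxh cmzko admq
Hunk 3: at line 3 remove [shf,hwfp] add [pih,fxl] -> 12 lines: cxnz pmwp utfl xnhhp pih fxl fsin mcccu tmpc jazxh cmzko admq
Final line count: 12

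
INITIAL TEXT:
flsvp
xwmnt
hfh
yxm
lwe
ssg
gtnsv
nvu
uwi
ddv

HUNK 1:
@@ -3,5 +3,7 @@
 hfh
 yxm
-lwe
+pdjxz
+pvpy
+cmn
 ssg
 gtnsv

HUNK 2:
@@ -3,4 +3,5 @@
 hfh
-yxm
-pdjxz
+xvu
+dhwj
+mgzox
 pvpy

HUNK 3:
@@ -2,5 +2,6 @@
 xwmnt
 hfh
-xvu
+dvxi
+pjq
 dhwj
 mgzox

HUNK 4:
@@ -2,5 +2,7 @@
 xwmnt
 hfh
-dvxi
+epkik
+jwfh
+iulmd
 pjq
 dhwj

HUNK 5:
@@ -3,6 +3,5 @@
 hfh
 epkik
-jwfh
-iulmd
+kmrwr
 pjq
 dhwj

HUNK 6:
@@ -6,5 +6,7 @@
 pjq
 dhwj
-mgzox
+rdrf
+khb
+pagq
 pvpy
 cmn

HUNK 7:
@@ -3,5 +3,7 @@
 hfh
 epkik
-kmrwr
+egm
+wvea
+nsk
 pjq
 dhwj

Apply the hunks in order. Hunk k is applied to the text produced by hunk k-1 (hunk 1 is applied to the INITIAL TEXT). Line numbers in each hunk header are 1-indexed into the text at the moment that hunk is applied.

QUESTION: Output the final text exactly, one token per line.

Answer: flsvp
xwmnt
hfh
epkik
egm
wvea
nsk
pjq
dhwj
rdrf
khb
pagq
pvpy
cmn
ssg
gtnsv
nvu
uwi
ddv

Derivation:
Hunk 1: at line 3 remove [lwe] add [pdjxz,pvpy,cmn] -> 12 lines: flsvp xwmnt hfh yxm pdjxz pvpy cmn ssg gtnsv nvu uwi ddv
Hunk 2: at line 3 remove [yxm,pdjxz] add [xvu,dhwj,mgzox] -> 13 lines: flsvp xwmnt hfh xvu dhwj mgzox pvpy cmn ssg gtnsv nvu uwi ddv
Hunk 3: at line 2 remove [xvu] add [dvxi,pjq] -> 14 lines: flsvp xwmnt hfh dvxi pjq dhwj mgzox pvpy cmn ssg gtnsv nvu uwi ddv
Hunk 4: at line 2 remove [dvxi] add [epkik,jwfh,iulmd] -> 16 lines: flsvp xwmnt hfh epkik jwfh iulmd pjq dhwj mgzox pvpy cmn ssg gtnsv nvu uwi ddv
Hunk 5: at line 3 remove [jwfh,iulmd] add [kmrwr] -> 15 lines: flsvp xwmnt hfh epkik kmrwr pjq dhwj mgzox pvpy cmn ssg gtnsv nvu uwi ddv
Hunk 6: at line 6 remove [mgzox] add [rdrf,khb,pagq] -> 17 lines: flsvp xwmnt hfh epkik kmrwr pjq dhwj rdrf khb pagq pvpy cmn ssg gtnsv nvu uwi ddv
Hunk 7: at line 3 remove [kmrwr] add [egm,wvea,nsk] -> 19 lines: flsvp xwmnt hfh epkik egm wvea nsk pjq dhwj rdrf khb pagq pvpy cmn ssg gtnsv nvu uwi ddv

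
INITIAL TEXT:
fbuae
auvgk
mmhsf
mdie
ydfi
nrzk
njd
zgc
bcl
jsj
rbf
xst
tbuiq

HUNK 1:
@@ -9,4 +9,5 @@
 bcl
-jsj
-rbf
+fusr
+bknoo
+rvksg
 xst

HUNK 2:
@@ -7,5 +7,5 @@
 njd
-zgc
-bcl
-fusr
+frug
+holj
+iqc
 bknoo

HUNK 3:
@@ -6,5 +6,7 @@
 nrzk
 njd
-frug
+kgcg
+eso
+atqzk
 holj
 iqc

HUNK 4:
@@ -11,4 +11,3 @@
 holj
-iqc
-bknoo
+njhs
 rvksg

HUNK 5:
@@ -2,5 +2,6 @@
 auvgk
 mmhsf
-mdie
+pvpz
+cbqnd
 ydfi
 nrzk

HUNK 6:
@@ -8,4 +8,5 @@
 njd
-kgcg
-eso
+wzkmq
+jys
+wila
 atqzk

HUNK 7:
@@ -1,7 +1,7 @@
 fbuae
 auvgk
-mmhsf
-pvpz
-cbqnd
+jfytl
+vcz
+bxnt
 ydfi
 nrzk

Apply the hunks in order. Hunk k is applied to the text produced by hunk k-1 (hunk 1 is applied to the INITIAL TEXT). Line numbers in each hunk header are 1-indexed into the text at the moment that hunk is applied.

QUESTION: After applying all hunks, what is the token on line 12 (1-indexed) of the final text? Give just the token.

Answer: atqzk

Derivation:
Hunk 1: at line 9 remove [jsj,rbf] add [fusr,bknoo,rvksg] -> 14 lines: fbuae auvgk mmhsf mdie ydfi nrzk njd zgc bcl fusr bknoo rvksg xst tbuiq
Hunk 2: at line 7 remove [zgc,bcl,fusr] add [frug,holj,iqc] -> 14 lines: fbuae auvgk mmhsf mdie ydfi nrzk njd frug holj iqc bknoo rvksg xst tbuiq
Hunk 3: at line 6 remove [frug] add [kgcg,eso,atqzk] -> 16 lines: fbuae auvgk mmhsf mdie ydfi nrzk njd kgcg eso atqzk holj iqc bknoo rvksg xst tbuiq
Hunk 4: at line 11 remove [iqc,bknoo] add [njhs] -> 15 lines: fbuae auvgk mmhsf mdie ydfi nrzk njd kgcg eso atqzk holj njhs rvksg xst tbuiq
Hunk 5: at line 2 remove [mdie] add [pvpz,cbqnd] -> 16 lines: fbuae auvgk mmhsf pvpz cbqnd ydfi nrzk njd kgcg eso atqzk holj njhs rvksg xst tbuiq
Hunk 6: at line 8 remove [kgcg,eso] add [wzkmq,jys,wila] -> 17 lines: fbuae auvgk mmhsf pvpz cbqnd ydfi nrzk njd wzkmq jys wila atqzk holj njhs rvksg xst tbuiq
Hunk 7: at line 1 remove [mmhsf,pvpz,cbqnd] add [jfytl,vcz,bxnt] -> 17 lines: fbuae auvgk jfytl vcz bxnt ydfi nrzk njd wzkmq jys wila atqzk holj njhs rvksg xst tbuiq
Final line 12: atqzk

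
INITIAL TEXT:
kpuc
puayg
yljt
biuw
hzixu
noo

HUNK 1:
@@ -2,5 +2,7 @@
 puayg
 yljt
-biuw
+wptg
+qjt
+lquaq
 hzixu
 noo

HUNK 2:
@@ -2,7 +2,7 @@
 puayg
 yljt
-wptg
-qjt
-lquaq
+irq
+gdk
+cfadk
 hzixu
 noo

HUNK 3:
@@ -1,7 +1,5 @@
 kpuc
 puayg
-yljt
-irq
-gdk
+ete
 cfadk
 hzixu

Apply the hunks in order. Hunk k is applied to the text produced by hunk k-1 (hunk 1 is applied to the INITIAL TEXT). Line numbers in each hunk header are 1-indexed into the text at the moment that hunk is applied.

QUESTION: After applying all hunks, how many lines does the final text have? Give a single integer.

Hunk 1: at line 2 remove [biuw] add [wptg,qjt,lquaq] -> 8 lines: kpuc puayg yljt wptg qjt lquaq hzixu noo
Hunk 2: at line 2 remove [wptg,qjt,lquaq] add [irq,gdk,cfadk] -> 8 lines: kpuc puayg yljt irq gdk cfadk hzixu noo
Hunk 3: at line 1 remove [yljt,irq,gdk] add [ete] -> 6 lines: kpuc puayg ete cfadk hzixu noo
Final line count: 6

Answer: 6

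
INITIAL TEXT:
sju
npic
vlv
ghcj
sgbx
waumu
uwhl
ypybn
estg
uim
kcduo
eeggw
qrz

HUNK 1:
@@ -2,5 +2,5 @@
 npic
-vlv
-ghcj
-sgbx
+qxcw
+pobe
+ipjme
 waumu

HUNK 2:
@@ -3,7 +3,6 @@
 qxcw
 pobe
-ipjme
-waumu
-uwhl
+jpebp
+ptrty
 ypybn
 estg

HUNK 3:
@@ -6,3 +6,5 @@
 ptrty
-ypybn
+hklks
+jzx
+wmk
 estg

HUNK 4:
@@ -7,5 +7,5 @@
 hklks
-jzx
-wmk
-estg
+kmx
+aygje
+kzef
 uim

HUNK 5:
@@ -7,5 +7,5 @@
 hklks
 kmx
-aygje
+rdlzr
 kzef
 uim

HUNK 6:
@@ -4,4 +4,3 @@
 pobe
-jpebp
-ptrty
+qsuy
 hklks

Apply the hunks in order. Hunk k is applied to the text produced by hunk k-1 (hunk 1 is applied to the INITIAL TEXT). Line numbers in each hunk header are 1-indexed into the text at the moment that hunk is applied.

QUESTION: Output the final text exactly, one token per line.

Hunk 1: at line 2 remove [vlv,ghcj,sgbx] add [qxcw,pobe,ipjme] -> 13 lines: sju npic qxcw pobe ipjme waumu uwhl ypybn estg uim kcduo eeggw qrz
Hunk 2: at line 3 remove [ipjme,waumu,uwhl] add [jpebp,ptrty] -> 12 lines: sju npic qxcw pobe jpebp ptrty ypybn estg uim kcduo eeggw qrz
Hunk 3: at line 6 remove [ypybn] add [hklks,jzx,wmk] -> 14 lines: sju npic qxcw pobe jpebp ptrty hklks jzx wmk estg uim kcduo eeggw qrz
Hunk 4: at line 7 remove [jzx,wmk,estg] add [kmx,aygje,kzef] -> 14 lines: sju npic qxcw pobe jpebp ptrty hklks kmx aygje kzef uim kcduo eeggw qrz
Hunk 5: at line 7 remove [aygje] add [rdlzr] -> 14 lines: sju npic qxcw pobe jpebp ptrty hklks kmx rdlzr kzef uim kcduo eeggw qrz
Hunk 6: at line 4 remove [jpebp,ptrty] add [qsuy] -> 13 lines: sju npic qxcw pobe qsuy hklks kmx rdlzr kzef uim kcduo eeggw qrz

Answer: sju
npic
qxcw
pobe
qsuy
hklks
kmx
rdlzr
kzef
uim
kcduo
eeggw
qrz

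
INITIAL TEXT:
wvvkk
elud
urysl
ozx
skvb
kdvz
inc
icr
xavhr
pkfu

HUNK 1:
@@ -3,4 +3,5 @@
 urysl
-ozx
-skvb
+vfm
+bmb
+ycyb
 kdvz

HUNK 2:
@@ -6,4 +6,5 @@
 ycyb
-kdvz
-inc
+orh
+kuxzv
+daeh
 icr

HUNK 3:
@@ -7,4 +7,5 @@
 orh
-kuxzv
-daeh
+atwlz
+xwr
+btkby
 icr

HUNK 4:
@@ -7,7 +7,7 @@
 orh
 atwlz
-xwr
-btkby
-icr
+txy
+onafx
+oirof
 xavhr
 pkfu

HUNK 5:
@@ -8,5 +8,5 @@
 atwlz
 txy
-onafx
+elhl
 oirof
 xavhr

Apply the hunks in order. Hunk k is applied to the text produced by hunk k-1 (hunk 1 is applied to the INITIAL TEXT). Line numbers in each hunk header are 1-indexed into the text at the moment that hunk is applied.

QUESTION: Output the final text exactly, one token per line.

Answer: wvvkk
elud
urysl
vfm
bmb
ycyb
orh
atwlz
txy
elhl
oirof
xavhr
pkfu

Derivation:
Hunk 1: at line 3 remove [ozx,skvb] add [vfm,bmb,ycyb] -> 11 lines: wvvkk elud urysl vfm bmb ycyb kdvz inc icr xavhr pkfu
Hunk 2: at line 6 remove [kdvz,inc] add [orh,kuxzv,daeh] -> 12 lines: wvvkk elud urysl vfm bmb ycyb orh kuxzv daeh icr xavhr pkfu
Hunk 3: at line 7 remove [kuxzv,daeh] add [atwlz,xwr,btkby] -> 13 lines: wvvkk elud urysl vfm bmb ycyb orh atwlz xwr btkby icr xavhr pkfu
Hunk 4: at line 7 remove [xwr,btkby,icr] add [txy,onafx,oirof] -> 13 lines: wvvkk elud urysl vfm bmb ycyb orh atwlz txy onafx oirof xavhr pkfu
Hunk 5: at line 8 remove [onafx] add [elhl] -> 13 lines: wvvkk elud urysl vfm bmb ycyb orh atwlz txy elhl oirof xavhr pkfu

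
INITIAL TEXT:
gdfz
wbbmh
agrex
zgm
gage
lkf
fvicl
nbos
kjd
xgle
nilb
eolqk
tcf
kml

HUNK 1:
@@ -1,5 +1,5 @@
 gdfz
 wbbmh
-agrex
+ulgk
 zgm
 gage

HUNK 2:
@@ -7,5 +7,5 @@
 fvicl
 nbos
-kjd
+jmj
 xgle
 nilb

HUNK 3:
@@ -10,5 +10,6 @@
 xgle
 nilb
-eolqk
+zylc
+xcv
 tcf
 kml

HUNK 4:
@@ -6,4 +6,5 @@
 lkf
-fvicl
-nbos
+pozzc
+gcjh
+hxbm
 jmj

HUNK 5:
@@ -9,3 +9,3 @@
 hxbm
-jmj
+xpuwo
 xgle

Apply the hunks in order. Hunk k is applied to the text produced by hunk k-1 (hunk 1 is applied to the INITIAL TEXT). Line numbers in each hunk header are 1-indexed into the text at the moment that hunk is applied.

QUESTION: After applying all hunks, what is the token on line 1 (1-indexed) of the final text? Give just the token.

Answer: gdfz

Derivation:
Hunk 1: at line 1 remove [agrex] add [ulgk] -> 14 lines: gdfz wbbmh ulgk zgm gage lkf fvicl nbos kjd xgle nilb eolqk tcf kml
Hunk 2: at line 7 remove [kjd] add [jmj] -> 14 lines: gdfz wbbmh ulgk zgm gage lkf fvicl nbos jmj xgle nilb eolqk tcf kml
Hunk 3: at line 10 remove [eolqk] add [zylc,xcv] -> 15 lines: gdfz wbbmh ulgk zgm gage lkf fvicl nbos jmj xgle nilb zylc xcv tcf kml
Hunk 4: at line 6 remove [fvicl,nbos] add [pozzc,gcjh,hxbm] -> 16 lines: gdfz wbbmh ulgk zgm gage lkf pozzc gcjh hxbm jmj xgle nilb zylc xcv tcf kml
Hunk 5: at line 9 remove [jmj] add [xpuwo] -> 16 lines: gdfz wbbmh ulgk zgm gage lkf pozzc gcjh hxbm xpuwo xgle nilb zylc xcv tcf kml
Final line 1: gdfz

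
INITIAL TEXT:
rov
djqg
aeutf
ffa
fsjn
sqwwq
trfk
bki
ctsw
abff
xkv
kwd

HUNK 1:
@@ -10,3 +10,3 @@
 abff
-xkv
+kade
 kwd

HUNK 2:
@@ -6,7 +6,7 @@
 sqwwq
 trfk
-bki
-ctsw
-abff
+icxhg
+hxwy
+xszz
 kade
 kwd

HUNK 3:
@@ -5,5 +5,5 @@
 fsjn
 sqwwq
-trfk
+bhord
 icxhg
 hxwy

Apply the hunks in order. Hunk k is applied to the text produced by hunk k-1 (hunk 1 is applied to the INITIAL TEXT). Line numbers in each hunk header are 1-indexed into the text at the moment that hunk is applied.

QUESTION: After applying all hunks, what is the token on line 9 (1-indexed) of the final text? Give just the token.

Hunk 1: at line 10 remove [xkv] add [kade] -> 12 lines: rov djqg aeutf ffa fsjn sqwwq trfk bki ctsw abff kade kwd
Hunk 2: at line 6 remove [bki,ctsw,abff] add [icxhg,hxwy,xszz] -> 12 lines: rov djqg aeutf ffa fsjn sqwwq trfk icxhg hxwy xszz kade kwd
Hunk 3: at line 5 remove [trfk] add [bhord] -> 12 lines: rov djqg aeutf ffa fsjn sqwwq bhord icxhg hxwy xszz kade kwd
Final line 9: hxwy

Answer: hxwy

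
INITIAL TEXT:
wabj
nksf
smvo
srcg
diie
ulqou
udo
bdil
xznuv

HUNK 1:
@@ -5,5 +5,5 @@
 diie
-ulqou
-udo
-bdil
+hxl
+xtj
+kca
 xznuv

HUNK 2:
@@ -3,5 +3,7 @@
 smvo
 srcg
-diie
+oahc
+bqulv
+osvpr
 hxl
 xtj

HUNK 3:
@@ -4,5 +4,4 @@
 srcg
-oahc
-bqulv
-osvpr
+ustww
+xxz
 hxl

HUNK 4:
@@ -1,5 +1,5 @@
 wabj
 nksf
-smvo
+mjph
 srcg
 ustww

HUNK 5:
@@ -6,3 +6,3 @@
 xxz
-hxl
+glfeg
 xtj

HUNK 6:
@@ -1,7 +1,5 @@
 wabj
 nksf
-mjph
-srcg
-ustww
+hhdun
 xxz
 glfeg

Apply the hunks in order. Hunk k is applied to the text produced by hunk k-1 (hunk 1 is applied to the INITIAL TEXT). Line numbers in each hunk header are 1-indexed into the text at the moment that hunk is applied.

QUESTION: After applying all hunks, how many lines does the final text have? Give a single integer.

Hunk 1: at line 5 remove [ulqou,udo,bdil] add [hxl,xtj,kca] -> 9 lines: wabj nksf smvo srcg diie hxl xtj kca xznuv
Hunk 2: at line 3 remove [diie] add [oahc,bqulv,osvpr] -> 11 lines: wabj nksf smvo srcg oahc bqulv osvpr hxl xtj kca xznuv
Hunk 3: at line 4 remove [oahc,bqulv,osvpr] add [ustww,xxz] -> 10 lines: wabj nksf smvo srcg ustww xxz hxl xtj kca xznuv
Hunk 4: at line 1 remove [smvo] add [mjph] -> 10 lines: wabj nksf mjph srcg ustww xxz hxl xtj kca xznuv
Hunk 5: at line 6 remove [hxl] add [glfeg] -> 10 lines: wabj nksf mjph srcg ustww xxz glfeg xtj kca xznuv
Hunk 6: at line 1 remove [mjph,srcg,ustww] add [hhdun] -> 8 lines: wabj nksf hhdun xxz glfeg xtj kca xznuv
Final line count: 8

Answer: 8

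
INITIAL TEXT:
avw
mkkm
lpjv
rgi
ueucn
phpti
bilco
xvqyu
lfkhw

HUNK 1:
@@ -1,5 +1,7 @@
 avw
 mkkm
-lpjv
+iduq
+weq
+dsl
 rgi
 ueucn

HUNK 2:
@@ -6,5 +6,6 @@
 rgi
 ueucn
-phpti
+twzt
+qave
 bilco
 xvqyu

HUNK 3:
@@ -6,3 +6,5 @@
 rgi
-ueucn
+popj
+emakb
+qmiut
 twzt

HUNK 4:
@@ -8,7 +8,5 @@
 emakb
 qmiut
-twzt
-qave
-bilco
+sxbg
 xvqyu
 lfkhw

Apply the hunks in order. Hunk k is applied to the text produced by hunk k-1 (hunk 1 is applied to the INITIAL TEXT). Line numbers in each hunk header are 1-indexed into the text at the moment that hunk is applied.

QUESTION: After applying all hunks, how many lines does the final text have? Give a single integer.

Hunk 1: at line 1 remove [lpjv] add [iduq,weq,dsl] -> 11 lines: avw mkkm iduq weq dsl rgi ueucn phpti bilco xvqyu lfkhw
Hunk 2: at line 6 remove [phpti] add [twzt,qave] -> 12 lines: avw mkkm iduq weq dsl rgi ueucn twzt qave bilco xvqyu lfkhw
Hunk 3: at line 6 remove [ueucn] add [popj,emakb,qmiut] -> 14 lines: avw mkkm iduq weq dsl rgi popj emakb qmiut twzt qave bilco xvqyu lfkhw
Hunk 4: at line 8 remove [twzt,qave,bilco] add [sxbg] -> 12 lines: avw mkkm iduq weq dsl rgi popj emakb qmiut sxbg xvqyu lfkhw
Final line count: 12

Answer: 12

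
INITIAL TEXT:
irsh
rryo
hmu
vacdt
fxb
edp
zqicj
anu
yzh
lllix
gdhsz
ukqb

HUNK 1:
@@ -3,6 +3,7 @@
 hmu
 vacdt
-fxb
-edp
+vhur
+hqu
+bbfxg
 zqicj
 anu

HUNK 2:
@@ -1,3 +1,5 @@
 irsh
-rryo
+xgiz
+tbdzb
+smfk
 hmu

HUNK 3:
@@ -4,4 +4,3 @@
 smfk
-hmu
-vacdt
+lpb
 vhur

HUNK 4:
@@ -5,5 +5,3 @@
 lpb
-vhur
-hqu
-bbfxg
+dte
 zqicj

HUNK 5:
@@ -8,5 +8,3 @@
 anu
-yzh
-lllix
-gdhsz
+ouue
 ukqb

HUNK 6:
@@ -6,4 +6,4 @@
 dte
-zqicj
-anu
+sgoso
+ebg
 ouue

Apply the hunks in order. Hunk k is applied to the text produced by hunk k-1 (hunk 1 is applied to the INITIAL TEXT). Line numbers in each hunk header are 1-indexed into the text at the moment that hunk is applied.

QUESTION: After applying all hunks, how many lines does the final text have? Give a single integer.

Answer: 10

Derivation:
Hunk 1: at line 3 remove [fxb,edp] add [vhur,hqu,bbfxg] -> 13 lines: irsh rryo hmu vacdt vhur hqu bbfxg zqicj anu yzh lllix gdhsz ukqb
Hunk 2: at line 1 remove [rryo] add [xgiz,tbdzb,smfk] -> 15 lines: irsh xgiz tbdzb smfk hmu vacdt vhur hqu bbfxg zqicj anu yzh lllix gdhsz ukqb
Hunk 3: at line 4 remove [hmu,vacdt] add [lpb] -> 14 lines: irsh xgiz tbdzb smfk lpb vhur hqu bbfxg zqicj anu yzh lllix gdhsz ukqb
Hunk 4: at line 5 remove [vhur,hqu,bbfxg] add [dte] -> 12 lines: irsh xgiz tbdzb smfk lpb dte zqicj anu yzh lllix gdhsz ukqb
Hunk 5: at line 8 remove [yzh,lllix,gdhsz] add [ouue] -> 10 lines: irsh xgiz tbdzb smfk lpb dte zqicj anu ouue ukqb
Hunk 6: at line 6 remove [zqicj,anu] add [sgoso,ebg] -> 10 lines: irsh xgiz tbdzb smfk lpb dte sgoso ebg ouue ukqb
Final line count: 10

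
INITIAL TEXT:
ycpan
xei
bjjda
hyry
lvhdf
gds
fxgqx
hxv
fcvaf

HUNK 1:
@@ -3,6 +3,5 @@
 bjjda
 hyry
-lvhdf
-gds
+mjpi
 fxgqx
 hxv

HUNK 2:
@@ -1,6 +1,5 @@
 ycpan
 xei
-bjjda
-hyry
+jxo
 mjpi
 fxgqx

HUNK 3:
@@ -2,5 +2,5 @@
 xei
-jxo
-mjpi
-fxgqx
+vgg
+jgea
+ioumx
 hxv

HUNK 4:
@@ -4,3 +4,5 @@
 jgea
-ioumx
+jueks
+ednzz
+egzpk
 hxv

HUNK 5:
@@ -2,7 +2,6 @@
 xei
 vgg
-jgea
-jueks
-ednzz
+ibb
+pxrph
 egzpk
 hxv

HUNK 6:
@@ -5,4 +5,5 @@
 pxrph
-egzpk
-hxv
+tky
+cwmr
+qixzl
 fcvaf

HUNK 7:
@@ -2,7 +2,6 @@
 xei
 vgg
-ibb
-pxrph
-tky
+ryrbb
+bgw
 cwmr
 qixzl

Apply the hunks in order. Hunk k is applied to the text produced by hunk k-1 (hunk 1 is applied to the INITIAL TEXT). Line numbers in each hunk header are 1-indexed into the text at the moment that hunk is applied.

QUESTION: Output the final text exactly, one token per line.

Answer: ycpan
xei
vgg
ryrbb
bgw
cwmr
qixzl
fcvaf

Derivation:
Hunk 1: at line 3 remove [lvhdf,gds] add [mjpi] -> 8 lines: ycpan xei bjjda hyry mjpi fxgqx hxv fcvaf
Hunk 2: at line 1 remove [bjjda,hyry] add [jxo] -> 7 lines: ycpan xei jxo mjpi fxgqx hxv fcvaf
Hunk 3: at line 2 remove [jxo,mjpi,fxgqx] add [vgg,jgea,ioumx] -> 7 lines: ycpan xei vgg jgea ioumx hxv fcvaf
Hunk 4: at line 4 remove [ioumx] add [jueks,ednzz,egzpk] -> 9 lines: ycpan xei vgg jgea jueks ednzz egzpk hxv fcvaf
Hunk 5: at line 2 remove [jgea,jueks,ednzz] add [ibb,pxrph] -> 8 lines: ycpan xei vgg ibb pxrph egzpk hxv fcvaf
Hunk 6: at line 5 remove [egzpk,hxv] add [tky,cwmr,qixzl] -> 9 lines: ycpan xei vgg ibb pxrph tky cwmr qixzl fcvaf
Hunk 7: at line 2 remove [ibb,pxrph,tky] add [ryrbb,bgw] -> 8 lines: ycpan xei vgg ryrbb bgw cwmr qixzl fcvaf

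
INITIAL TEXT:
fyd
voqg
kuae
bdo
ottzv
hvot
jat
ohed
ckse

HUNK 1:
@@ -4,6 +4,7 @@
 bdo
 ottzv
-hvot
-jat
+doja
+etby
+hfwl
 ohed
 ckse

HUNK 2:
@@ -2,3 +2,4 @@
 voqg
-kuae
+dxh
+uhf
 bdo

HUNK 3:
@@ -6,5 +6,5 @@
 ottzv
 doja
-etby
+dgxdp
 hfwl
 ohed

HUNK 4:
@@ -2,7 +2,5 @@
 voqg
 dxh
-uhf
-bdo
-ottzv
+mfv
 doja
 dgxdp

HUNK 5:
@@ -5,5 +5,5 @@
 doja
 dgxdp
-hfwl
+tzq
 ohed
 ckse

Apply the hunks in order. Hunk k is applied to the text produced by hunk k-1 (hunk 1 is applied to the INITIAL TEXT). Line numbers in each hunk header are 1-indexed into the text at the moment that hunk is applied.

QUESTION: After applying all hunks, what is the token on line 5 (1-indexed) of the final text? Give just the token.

Answer: doja

Derivation:
Hunk 1: at line 4 remove [hvot,jat] add [doja,etby,hfwl] -> 10 lines: fyd voqg kuae bdo ottzv doja etby hfwl ohed ckse
Hunk 2: at line 2 remove [kuae] add [dxh,uhf] -> 11 lines: fyd voqg dxh uhf bdo ottzv doja etby hfwl ohed ckse
Hunk 3: at line 6 remove [etby] add [dgxdp] -> 11 lines: fyd voqg dxh uhf bdo ottzv doja dgxdp hfwl ohed ckse
Hunk 4: at line 2 remove [uhf,bdo,ottzv] add [mfv] -> 9 lines: fyd voqg dxh mfv doja dgxdp hfwl ohed ckse
Hunk 5: at line 5 remove [hfwl] add [tzq] -> 9 lines: fyd voqg dxh mfv doja dgxdp tzq ohed ckse
Final line 5: doja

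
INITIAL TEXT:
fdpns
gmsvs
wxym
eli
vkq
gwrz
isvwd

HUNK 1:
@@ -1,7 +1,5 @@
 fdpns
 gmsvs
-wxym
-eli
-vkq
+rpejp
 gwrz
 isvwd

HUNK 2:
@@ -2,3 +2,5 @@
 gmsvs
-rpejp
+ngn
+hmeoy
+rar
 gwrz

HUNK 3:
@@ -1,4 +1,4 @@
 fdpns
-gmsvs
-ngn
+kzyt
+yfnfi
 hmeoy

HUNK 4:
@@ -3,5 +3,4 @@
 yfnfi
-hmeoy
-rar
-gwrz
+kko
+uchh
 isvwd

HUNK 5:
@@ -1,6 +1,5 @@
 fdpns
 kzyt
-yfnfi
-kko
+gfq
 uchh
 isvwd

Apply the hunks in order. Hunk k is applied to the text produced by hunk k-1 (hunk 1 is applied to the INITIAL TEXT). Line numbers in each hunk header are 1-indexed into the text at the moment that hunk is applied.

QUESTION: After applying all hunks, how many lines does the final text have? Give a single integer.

Hunk 1: at line 1 remove [wxym,eli,vkq] add [rpejp] -> 5 lines: fdpns gmsvs rpejp gwrz isvwd
Hunk 2: at line 2 remove [rpejp] add [ngn,hmeoy,rar] -> 7 lines: fdpns gmsvs ngn hmeoy rar gwrz isvwd
Hunk 3: at line 1 remove [gmsvs,ngn] add [kzyt,yfnfi] -> 7 lines: fdpns kzyt yfnfi hmeoy rar gwrz isvwd
Hunk 4: at line 3 remove [hmeoy,rar,gwrz] add [kko,uchh] -> 6 lines: fdpns kzyt yfnfi kko uchh isvwd
Hunk 5: at line 1 remove [yfnfi,kko] add [gfq] -> 5 lines: fdpns kzyt gfq uchh isvwd
Final line count: 5

Answer: 5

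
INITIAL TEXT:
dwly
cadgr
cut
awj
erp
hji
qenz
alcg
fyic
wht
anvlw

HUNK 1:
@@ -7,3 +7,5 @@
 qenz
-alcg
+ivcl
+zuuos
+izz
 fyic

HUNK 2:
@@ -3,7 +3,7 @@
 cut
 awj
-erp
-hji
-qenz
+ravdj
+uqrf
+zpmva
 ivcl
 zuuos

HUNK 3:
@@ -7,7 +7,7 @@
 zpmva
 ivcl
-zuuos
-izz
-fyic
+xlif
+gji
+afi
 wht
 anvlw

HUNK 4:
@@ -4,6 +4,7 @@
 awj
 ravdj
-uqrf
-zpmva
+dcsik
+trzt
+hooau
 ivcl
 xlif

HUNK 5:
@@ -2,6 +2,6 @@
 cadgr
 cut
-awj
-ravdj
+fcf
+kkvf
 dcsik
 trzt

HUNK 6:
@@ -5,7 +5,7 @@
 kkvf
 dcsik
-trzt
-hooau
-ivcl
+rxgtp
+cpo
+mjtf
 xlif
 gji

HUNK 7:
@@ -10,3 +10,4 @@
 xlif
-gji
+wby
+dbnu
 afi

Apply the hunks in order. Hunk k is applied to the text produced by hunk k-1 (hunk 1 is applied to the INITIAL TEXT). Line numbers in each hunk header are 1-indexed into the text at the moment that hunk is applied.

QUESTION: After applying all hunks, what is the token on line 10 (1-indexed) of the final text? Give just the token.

Answer: xlif

Derivation:
Hunk 1: at line 7 remove [alcg] add [ivcl,zuuos,izz] -> 13 lines: dwly cadgr cut awj erp hji qenz ivcl zuuos izz fyic wht anvlw
Hunk 2: at line 3 remove [erp,hji,qenz] add [ravdj,uqrf,zpmva] -> 13 lines: dwly cadgr cut awj ravdj uqrf zpmva ivcl zuuos izz fyic wht anvlw
Hunk 3: at line 7 remove [zuuos,izz,fyic] add [xlif,gji,afi] -> 13 lines: dwly cadgr cut awj ravdj uqrf zpmva ivcl xlif gji afi wht anvlw
Hunk 4: at line 4 remove [uqrf,zpmva] add [dcsik,trzt,hooau] -> 14 lines: dwly cadgr cut awj ravdj dcsik trzt hooau ivcl xlif gji afi wht anvlw
Hunk 5: at line 2 remove [awj,ravdj] add [fcf,kkvf] -> 14 lines: dwly cadgr cut fcf kkvf dcsik trzt hooau ivcl xlif gji afi wht anvlw
Hunk 6: at line 5 remove [trzt,hooau,ivcl] add [rxgtp,cpo,mjtf] -> 14 lines: dwly cadgr cut fcf kkvf dcsik rxgtp cpo mjtf xlif gji afi wht anvlw
Hunk 7: at line 10 remove [gji] add [wby,dbnu] -> 15 lines: dwly cadgr cut fcf kkvf dcsik rxgtp cpo mjtf xlif wby dbnu afi wht anvlw
Final line 10: xlif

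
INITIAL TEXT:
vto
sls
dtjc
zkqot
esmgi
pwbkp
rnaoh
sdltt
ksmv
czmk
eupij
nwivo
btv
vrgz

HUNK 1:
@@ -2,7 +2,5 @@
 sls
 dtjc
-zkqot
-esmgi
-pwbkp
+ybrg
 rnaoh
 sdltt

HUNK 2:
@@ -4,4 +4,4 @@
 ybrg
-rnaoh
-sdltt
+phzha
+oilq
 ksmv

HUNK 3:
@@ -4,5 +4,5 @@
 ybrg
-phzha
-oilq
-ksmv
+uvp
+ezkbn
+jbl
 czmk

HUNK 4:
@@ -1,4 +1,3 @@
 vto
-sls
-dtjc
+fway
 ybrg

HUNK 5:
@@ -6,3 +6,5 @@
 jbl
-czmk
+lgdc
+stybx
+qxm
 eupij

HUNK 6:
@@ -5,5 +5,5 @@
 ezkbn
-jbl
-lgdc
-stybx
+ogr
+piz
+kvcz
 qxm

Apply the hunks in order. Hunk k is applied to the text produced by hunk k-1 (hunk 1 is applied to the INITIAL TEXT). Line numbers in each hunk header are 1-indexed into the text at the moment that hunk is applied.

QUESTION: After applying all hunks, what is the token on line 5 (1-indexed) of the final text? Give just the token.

Answer: ezkbn

Derivation:
Hunk 1: at line 2 remove [zkqot,esmgi,pwbkp] add [ybrg] -> 12 lines: vto sls dtjc ybrg rnaoh sdltt ksmv czmk eupij nwivo btv vrgz
Hunk 2: at line 4 remove [rnaoh,sdltt] add [phzha,oilq] -> 12 lines: vto sls dtjc ybrg phzha oilq ksmv czmk eupij nwivo btv vrgz
Hunk 3: at line 4 remove [phzha,oilq,ksmv] add [uvp,ezkbn,jbl] -> 12 lines: vto sls dtjc ybrg uvp ezkbn jbl czmk eupij nwivo btv vrgz
Hunk 4: at line 1 remove [sls,dtjc] add [fway] -> 11 lines: vto fway ybrg uvp ezkbn jbl czmk eupij nwivo btv vrgz
Hunk 5: at line 6 remove [czmk] add [lgdc,stybx,qxm] -> 13 lines: vto fway ybrg uvp ezkbn jbl lgdc stybx qxm eupij nwivo btv vrgz
Hunk 6: at line 5 remove [jbl,lgdc,stybx] add [ogr,piz,kvcz] -> 13 lines: vto fway ybrg uvp ezkbn ogr piz kvcz qxm eupij nwivo btv vrgz
Final line 5: ezkbn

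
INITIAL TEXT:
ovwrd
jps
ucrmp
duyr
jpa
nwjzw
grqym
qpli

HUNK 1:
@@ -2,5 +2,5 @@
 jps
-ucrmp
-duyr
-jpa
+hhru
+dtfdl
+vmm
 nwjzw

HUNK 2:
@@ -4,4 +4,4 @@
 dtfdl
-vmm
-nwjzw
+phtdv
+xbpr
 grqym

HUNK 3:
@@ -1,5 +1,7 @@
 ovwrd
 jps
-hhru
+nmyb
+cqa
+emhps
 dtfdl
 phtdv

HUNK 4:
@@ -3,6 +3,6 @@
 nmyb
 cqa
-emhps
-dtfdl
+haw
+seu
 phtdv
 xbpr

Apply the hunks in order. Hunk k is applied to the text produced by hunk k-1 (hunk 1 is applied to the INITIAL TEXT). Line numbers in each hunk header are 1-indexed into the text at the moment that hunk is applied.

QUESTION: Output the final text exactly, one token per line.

Hunk 1: at line 2 remove [ucrmp,duyr,jpa] add [hhru,dtfdl,vmm] -> 8 lines: ovwrd jps hhru dtfdl vmm nwjzw grqym qpli
Hunk 2: at line 4 remove [vmm,nwjzw] add [phtdv,xbpr] -> 8 lines: ovwrd jps hhru dtfdl phtdv xbpr grqym qpli
Hunk 3: at line 1 remove [hhru] add [nmyb,cqa,emhps] -> 10 lines: ovwrd jps nmyb cqa emhps dtfdl phtdv xbpr grqym qpli
Hunk 4: at line 3 remove [emhps,dtfdl] add [haw,seu] -> 10 lines: ovwrd jps nmyb cqa haw seu phtdv xbpr grqym qpli

Answer: ovwrd
jps
nmyb
cqa
haw
seu
phtdv
xbpr
grqym
qpli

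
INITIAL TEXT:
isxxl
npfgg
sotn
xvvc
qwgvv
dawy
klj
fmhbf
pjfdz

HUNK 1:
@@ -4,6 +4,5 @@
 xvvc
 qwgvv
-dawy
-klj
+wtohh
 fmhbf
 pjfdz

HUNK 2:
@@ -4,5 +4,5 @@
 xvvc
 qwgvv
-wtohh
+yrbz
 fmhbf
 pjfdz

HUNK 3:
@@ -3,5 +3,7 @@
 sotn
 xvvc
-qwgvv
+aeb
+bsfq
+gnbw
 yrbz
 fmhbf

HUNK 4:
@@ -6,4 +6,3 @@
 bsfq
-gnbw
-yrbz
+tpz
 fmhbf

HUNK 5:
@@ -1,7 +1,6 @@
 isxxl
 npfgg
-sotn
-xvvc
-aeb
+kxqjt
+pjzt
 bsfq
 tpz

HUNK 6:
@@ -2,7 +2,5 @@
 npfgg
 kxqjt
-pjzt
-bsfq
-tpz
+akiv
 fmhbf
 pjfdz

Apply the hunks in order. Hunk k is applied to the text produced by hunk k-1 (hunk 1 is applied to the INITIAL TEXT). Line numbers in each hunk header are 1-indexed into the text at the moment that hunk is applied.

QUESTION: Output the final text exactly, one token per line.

Answer: isxxl
npfgg
kxqjt
akiv
fmhbf
pjfdz

Derivation:
Hunk 1: at line 4 remove [dawy,klj] add [wtohh] -> 8 lines: isxxl npfgg sotn xvvc qwgvv wtohh fmhbf pjfdz
Hunk 2: at line 4 remove [wtohh] add [yrbz] -> 8 lines: isxxl npfgg sotn xvvc qwgvv yrbz fmhbf pjfdz
Hunk 3: at line 3 remove [qwgvv] add [aeb,bsfq,gnbw] -> 10 lines: isxxl npfgg sotn xvvc aeb bsfq gnbw yrbz fmhbf pjfdz
Hunk 4: at line 6 remove [gnbw,yrbz] add [tpz] -> 9 lines: isxxl npfgg sotn xvvc aeb bsfq tpz fmhbf pjfdz
Hunk 5: at line 1 remove [sotn,xvvc,aeb] add [kxqjt,pjzt] -> 8 lines: isxxl npfgg kxqjt pjzt bsfq tpz fmhbf pjfdz
Hunk 6: at line 2 remove [pjzt,bsfq,tpz] add [akiv] -> 6 lines: isxxl npfgg kxqjt akiv fmhbf pjfdz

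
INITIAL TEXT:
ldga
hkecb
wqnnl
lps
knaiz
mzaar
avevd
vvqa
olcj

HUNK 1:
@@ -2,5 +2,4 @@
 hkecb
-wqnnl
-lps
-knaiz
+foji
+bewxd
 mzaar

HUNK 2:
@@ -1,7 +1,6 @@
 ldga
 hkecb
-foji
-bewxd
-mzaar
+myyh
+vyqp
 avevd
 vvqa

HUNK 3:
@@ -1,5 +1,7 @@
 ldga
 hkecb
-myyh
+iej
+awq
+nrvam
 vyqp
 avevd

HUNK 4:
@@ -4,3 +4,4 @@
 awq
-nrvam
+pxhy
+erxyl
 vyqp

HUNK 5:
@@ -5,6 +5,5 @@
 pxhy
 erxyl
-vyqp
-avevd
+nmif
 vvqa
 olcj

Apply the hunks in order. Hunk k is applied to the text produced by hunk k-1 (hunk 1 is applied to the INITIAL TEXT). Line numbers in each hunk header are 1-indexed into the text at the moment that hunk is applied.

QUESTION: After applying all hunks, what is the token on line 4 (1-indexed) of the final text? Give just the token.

Answer: awq

Derivation:
Hunk 1: at line 2 remove [wqnnl,lps,knaiz] add [foji,bewxd] -> 8 lines: ldga hkecb foji bewxd mzaar avevd vvqa olcj
Hunk 2: at line 1 remove [foji,bewxd,mzaar] add [myyh,vyqp] -> 7 lines: ldga hkecb myyh vyqp avevd vvqa olcj
Hunk 3: at line 1 remove [myyh] add [iej,awq,nrvam] -> 9 lines: ldga hkecb iej awq nrvam vyqp avevd vvqa olcj
Hunk 4: at line 4 remove [nrvam] add [pxhy,erxyl] -> 10 lines: ldga hkecb iej awq pxhy erxyl vyqp avevd vvqa olcj
Hunk 5: at line 5 remove [vyqp,avevd] add [nmif] -> 9 lines: ldga hkecb iej awq pxhy erxyl nmif vvqa olcj
Final line 4: awq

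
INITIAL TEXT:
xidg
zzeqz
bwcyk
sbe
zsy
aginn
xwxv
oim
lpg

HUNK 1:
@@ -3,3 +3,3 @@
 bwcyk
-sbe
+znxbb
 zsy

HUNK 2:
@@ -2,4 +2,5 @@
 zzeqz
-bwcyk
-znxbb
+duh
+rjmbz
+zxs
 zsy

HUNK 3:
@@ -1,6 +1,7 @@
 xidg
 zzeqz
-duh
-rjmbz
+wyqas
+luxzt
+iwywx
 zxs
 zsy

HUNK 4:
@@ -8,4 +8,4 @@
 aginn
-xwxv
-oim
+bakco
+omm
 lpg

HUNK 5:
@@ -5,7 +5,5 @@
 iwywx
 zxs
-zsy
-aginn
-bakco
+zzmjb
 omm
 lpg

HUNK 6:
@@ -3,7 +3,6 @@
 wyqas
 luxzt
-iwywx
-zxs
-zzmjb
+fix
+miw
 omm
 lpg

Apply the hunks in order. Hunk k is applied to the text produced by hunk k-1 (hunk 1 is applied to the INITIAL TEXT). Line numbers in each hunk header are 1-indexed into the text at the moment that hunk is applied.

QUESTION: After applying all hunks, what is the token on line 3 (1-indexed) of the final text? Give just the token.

Answer: wyqas

Derivation:
Hunk 1: at line 3 remove [sbe] add [znxbb] -> 9 lines: xidg zzeqz bwcyk znxbb zsy aginn xwxv oim lpg
Hunk 2: at line 2 remove [bwcyk,znxbb] add [duh,rjmbz,zxs] -> 10 lines: xidg zzeqz duh rjmbz zxs zsy aginn xwxv oim lpg
Hunk 3: at line 1 remove [duh,rjmbz] add [wyqas,luxzt,iwywx] -> 11 lines: xidg zzeqz wyqas luxzt iwywx zxs zsy aginn xwxv oim lpg
Hunk 4: at line 8 remove [xwxv,oim] add [bakco,omm] -> 11 lines: xidg zzeqz wyqas luxzt iwywx zxs zsy aginn bakco omm lpg
Hunk 5: at line 5 remove [zsy,aginn,bakco] add [zzmjb] -> 9 lines: xidg zzeqz wyqas luxzt iwywx zxs zzmjb omm lpg
Hunk 6: at line 3 remove [iwywx,zxs,zzmjb] add [fix,miw] -> 8 lines: xidg zzeqz wyqas luxzt fix miw omm lpg
Final line 3: wyqas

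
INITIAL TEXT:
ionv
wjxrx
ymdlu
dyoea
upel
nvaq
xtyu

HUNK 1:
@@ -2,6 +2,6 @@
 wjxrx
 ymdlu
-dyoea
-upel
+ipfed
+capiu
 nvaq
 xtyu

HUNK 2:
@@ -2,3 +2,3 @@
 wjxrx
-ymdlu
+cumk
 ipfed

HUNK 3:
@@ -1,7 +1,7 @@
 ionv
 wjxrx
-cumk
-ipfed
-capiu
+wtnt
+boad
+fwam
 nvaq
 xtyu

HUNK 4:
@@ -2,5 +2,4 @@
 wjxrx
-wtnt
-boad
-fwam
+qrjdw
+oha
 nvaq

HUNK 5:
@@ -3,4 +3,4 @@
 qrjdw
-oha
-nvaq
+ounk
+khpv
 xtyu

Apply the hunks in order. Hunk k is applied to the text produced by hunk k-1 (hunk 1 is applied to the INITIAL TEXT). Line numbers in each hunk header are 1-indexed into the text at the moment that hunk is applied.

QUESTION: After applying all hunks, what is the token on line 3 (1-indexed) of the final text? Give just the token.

Hunk 1: at line 2 remove [dyoea,upel] add [ipfed,capiu] -> 7 lines: ionv wjxrx ymdlu ipfed capiu nvaq xtyu
Hunk 2: at line 2 remove [ymdlu] add [cumk] -> 7 lines: ionv wjxrx cumk ipfed capiu nvaq xtyu
Hunk 3: at line 1 remove [cumk,ipfed,capiu] add [wtnt,boad,fwam] -> 7 lines: ionv wjxrx wtnt boad fwam nvaq xtyu
Hunk 4: at line 2 remove [wtnt,boad,fwam] add [qrjdw,oha] -> 6 lines: ionv wjxrx qrjdw oha nvaq xtyu
Hunk 5: at line 3 remove [oha,nvaq] add [ounk,khpv] -> 6 lines: ionv wjxrx qrjdw ounk khpv xtyu
Final line 3: qrjdw

Answer: qrjdw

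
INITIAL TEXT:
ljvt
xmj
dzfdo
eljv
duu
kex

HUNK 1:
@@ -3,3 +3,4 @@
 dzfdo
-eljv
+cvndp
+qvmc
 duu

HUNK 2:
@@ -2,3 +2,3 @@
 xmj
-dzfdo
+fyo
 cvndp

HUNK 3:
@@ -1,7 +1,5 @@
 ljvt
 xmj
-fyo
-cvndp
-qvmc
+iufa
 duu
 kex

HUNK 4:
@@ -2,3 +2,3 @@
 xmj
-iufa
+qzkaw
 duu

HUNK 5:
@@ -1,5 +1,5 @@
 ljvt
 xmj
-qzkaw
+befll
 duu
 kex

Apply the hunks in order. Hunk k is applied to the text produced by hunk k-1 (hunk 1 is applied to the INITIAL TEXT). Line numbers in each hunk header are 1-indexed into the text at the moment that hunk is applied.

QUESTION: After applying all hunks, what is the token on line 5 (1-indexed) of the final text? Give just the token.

Answer: kex

Derivation:
Hunk 1: at line 3 remove [eljv] add [cvndp,qvmc] -> 7 lines: ljvt xmj dzfdo cvndp qvmc duu kex
Hunk 2: at line 2 remove [dzfdo] add [fyo] -> 7 lines: ljvt xmj fyo cvndp qvmc duu kex
Hunk 3: at line 1 remove [fyo,cvndp,qvmc] add [iufa] -> 5 lines: ljvt xmj iufa duu kex
Hunk 4: at line 2 remove [iufa] add [qzkaw] -> 5 lines: ljvt xmj qzkaw duu kex
Hunk 5: at line 1 remove [qzkaw] add [befll] -> 5 lines: ljvt xmj befll duu kex
Final line 5: kex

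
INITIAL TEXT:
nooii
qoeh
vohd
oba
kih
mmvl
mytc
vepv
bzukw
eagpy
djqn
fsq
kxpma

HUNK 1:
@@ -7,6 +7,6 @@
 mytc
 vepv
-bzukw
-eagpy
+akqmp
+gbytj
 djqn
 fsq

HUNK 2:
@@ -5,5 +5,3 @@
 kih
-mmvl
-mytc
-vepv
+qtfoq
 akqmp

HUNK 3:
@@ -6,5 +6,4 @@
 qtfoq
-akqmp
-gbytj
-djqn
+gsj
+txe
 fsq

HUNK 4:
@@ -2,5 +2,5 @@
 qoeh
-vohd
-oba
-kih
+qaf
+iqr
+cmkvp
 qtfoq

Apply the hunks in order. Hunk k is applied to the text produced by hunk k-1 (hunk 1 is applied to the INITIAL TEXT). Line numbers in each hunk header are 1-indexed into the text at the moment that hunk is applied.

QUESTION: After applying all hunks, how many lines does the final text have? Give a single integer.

Hunk 1: at line 7 remove [bzukw,eagpy] add [akqmp,gbytj] -> 13 lines: nooii qoeh vohd oba kih mmvl mytc vepv akqmp gbytj djqn fsq kxpma
Hunk 2: at line 5 remove [mmvl,mytc,vepv] add [qtfoq] -> 11 lines: nooii qoeh vohd oba kih qtfoq akqmp gbytj djqn fsq kxpma
Hunk 3: at line 6 remove [akqmp,gbytj,djqn] add [gsj,txe] -> 10 lines: nooii qoeh vohd oba kih qtfoq gsj txe fsq kxpma
Hunk 4: at line 2 remove [vohd,oba,kih] add [qaf,iqr,cmkvp] -> 10 lines: nooii qoeh qaf iqr cmkvp qtfoq gsj txe fsq kxpma
Final line count: 10

Answer: 10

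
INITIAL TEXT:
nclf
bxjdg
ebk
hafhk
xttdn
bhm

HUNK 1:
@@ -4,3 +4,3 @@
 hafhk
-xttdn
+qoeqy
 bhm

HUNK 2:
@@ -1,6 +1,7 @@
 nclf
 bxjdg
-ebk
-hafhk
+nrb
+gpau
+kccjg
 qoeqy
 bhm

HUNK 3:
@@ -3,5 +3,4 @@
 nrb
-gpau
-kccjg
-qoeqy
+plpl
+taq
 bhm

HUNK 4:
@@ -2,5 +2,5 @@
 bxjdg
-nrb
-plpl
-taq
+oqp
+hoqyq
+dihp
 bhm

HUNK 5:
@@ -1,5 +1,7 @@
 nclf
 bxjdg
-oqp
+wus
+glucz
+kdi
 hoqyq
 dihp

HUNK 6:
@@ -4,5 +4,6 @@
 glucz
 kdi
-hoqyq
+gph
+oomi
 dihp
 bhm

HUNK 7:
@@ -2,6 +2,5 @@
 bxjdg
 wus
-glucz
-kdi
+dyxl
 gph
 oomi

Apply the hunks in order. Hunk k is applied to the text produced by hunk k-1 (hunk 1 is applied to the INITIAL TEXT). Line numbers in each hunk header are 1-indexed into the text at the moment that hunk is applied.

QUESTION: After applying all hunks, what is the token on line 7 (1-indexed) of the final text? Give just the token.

Answer: dihp

Derivation:
Hunk 1: at line 4 remove [xttdn] add [qoeqy] -> 6 lines: nclf bxjdg ebk hafhk qoeqy bhm
Hunk 2: at line 1 remove [ebk,hafhk] add [nrb,gpau,kccjg] -> 7 lines: nclf bxjdg nrb gpau kccjg qoeqy bhm
Hunk 3: at line 3 remove [gpau,kccjg,qoeqy] add [plpl,taq] -> 6 lines: nclf bxjdg nrb plpl taq bhm
Hunk 4: at line 2 remove [nrb,plpl,taq] add [oqp,hoqyq,dihp] -> 6 lines: nclf bxjdg oqp hoqyq dihp bhm
Hunk 5: at line 1 remove [oqp] add [wus,glucz,kdi] -> 8 lines: nclf bxjdg wus glucz kdi hoqyq dihp bhm
Hunk 6: at line 4 remove [hoqyq] add [gph,oomi] -> 9 lines: nclf bxjdg wus glucz kdi gph oomi dihp bhm
Hunk 7: at line 2 remove [glucz,kdi] add [dyxl] -> 8 lines: nclf bxjdg wus dyxl gph oomi dihp bhm
Final line 7: dihp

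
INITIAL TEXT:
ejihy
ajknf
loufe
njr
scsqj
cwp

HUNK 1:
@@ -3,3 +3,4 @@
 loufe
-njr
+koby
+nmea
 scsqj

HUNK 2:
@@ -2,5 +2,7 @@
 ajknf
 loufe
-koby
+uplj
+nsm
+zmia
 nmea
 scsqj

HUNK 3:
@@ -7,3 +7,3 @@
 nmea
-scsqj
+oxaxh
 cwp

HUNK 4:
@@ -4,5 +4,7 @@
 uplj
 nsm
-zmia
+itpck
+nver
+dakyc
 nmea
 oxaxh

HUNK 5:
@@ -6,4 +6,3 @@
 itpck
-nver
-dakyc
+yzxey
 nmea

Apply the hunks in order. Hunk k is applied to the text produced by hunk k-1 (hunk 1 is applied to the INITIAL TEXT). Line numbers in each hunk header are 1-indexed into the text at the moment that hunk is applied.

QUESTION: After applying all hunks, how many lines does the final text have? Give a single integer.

Answer: 10

Derivation:
Hunk 1: at line 3 remove [njr] add [koby,nmea] -> 7 lines: ejihy ajknf loufe koby nmea scsqj cwp
Hunk 2: at line 2 remove [koby] add [uplj,nsm,zmia] -> 9 lines: ejihy ajknf loufe uplj nsm zmia nmea scsqj cwp
Hunk 3: at line 7 remove [scsqj] add [oxaxh] -> 9 lines: ejihy ajknf loufe uplj nsm zmia nmea oxaxh cwp
Hunk 4: at line 4 remove [zmia] add [itpck,nver,dakyc] -> 11 lines: ejihy ajknf loufe uplj nsm itpck nver dakyc nmea oxaxh cwp
Hunk 5: at line 6 remove [nver,dakyc] add [yzxey] -> 10 lines: ejihy ajknf loufe uplj nsm itpck yzxey nmea oxaxh cwp
Final line count: 10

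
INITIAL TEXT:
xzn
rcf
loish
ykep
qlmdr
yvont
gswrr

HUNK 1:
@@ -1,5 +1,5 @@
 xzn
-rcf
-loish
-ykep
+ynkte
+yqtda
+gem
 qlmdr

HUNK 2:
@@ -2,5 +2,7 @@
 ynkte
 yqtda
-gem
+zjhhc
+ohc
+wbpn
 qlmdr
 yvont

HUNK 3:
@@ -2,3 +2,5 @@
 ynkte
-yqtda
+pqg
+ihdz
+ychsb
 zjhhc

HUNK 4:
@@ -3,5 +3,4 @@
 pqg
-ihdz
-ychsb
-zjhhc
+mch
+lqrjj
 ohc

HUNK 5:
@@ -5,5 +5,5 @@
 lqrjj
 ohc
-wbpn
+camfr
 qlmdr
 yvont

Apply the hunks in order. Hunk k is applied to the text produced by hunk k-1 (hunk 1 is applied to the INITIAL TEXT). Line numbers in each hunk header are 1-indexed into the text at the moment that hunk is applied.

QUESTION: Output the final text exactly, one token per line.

Hunk 1: at line 1 remove [rcf,loish,ykep] add [ynkte,yqtda,gem] -> 7 lines: xzn ynkte yqtda gem qlmdr yvont gswrr
Hunk 2: at line 2 remove [gem] add [zjhhc,ohc,wbpn] -> 9 lines: xzn ynkte yqtda zjhhc ohc wbpn qlmdr yvont gswrr
Hunk 3: at line 2 remove [yqtda] add [pqg,ihdz,ychsb] -> 11 lines: xzn ynkte pqg ihdz ychsb zjhhc ohc wbpn qlmdr yvont gswrr
Hunk 4: at line 3 remove [ihdz,ychsb,zjhhc] add [mch,lqrjj] -> 10 lines: xzn ynkte pqg mch lqrjj ohc wbpn qlmdr yvont gswrr
Hunk 5: at line 5 remove [wbpn] add [camfr] -> 10 lines: xzn ynkte pqg mch lqrjj ohc camfr qlmdr yvont gswrr

Answer: xzn
ynkte
pqg
mch
lqrjj
ohc
camfr
qlmdr
yvont
gswrr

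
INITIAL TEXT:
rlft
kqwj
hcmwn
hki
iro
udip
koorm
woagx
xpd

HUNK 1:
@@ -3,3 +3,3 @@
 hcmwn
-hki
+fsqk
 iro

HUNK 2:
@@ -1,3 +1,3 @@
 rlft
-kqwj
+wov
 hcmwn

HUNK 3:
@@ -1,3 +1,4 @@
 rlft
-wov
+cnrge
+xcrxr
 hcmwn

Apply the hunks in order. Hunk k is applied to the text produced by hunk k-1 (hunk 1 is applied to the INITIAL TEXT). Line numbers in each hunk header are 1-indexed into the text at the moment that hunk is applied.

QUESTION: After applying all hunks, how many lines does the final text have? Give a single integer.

Answer: 10

Derivation:
Hunk 1: at line 3 remove [hki] add [fsqk] -> 9 lines: rlft kqwj hcmwn fsqk iro udip koorm woagx xpd
Hunk 2: at line 1 remove [kqwj] add [wov] -> 9 lines: rlft wov hcmwn fsqk iro udip koorm woagx xpd
Hunk 3: at line 1 remove [wov] add [cnrge,xcrxr] -> 10 lines: rlft cnrge xcrxr hcmwn fsqk iro udip koorm woagx xpd
Final line count: 10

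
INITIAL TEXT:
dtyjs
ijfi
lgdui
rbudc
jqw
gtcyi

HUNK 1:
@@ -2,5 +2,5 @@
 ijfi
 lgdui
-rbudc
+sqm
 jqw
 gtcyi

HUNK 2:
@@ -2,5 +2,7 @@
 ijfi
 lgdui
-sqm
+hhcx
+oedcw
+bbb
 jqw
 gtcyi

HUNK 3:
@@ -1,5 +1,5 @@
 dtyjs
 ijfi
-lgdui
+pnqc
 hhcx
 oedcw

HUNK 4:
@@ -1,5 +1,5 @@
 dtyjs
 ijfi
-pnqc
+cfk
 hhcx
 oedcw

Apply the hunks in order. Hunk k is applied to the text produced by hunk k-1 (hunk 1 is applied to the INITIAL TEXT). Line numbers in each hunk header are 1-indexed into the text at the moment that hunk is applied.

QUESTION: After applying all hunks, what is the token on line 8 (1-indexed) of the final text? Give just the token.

Hunk 1: at line 2 remove [rbudc] add [sqm] -> 6 lines: dtyjs ijfi lgdui sqm jqw gtcyi
Hunk 2: at line 2 remove [sqm] add [hhcx,oedcw,bbb] -> 8 lines: dtyjs ijfi lgdui hhcx oedcw bbb jqw gtcyi
Hunk 3: at line 1 remove [lgdui] add [pnqc] -> 8 lines: dtyjs ijfi pnqc hhcx oedcw bbb jqw gtcyi
Hunk 4: at line 1 remove [pnqc] add [cfk] -> 8 lines: dtyjs ijfi cfk hhcx oedcw bbb jqw gtcyi
Final line 8: gtcyi

Answer: gtcyi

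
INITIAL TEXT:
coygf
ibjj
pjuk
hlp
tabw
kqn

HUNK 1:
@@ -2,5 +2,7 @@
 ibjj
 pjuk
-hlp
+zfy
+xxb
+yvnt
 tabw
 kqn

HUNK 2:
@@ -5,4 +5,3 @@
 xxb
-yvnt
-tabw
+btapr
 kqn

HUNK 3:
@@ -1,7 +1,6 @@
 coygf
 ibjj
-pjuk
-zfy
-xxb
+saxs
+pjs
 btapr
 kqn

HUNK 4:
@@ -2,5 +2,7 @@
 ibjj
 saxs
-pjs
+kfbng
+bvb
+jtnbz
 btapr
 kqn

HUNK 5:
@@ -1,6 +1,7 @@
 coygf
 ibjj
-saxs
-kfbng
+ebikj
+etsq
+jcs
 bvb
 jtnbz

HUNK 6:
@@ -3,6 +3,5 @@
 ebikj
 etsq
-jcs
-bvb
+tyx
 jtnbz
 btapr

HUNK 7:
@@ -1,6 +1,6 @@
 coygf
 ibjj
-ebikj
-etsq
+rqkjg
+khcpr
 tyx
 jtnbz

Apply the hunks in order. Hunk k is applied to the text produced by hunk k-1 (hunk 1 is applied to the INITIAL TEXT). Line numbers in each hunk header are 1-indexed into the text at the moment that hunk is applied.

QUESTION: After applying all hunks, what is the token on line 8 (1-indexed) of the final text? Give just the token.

Hunk 1: at line 2 remove [hlp] add [zfy,xxb,yvnt] -> 8 lines: coygf ibjj pjuk zfy xxb yvnt tabw kqn
Hunk 2: at line 5 remove [yvnt,tabw] add [btapr] -> 7 lines: coygf ibjj pjuk zfy xxb btapr kqn
Hunk 3: at line 1 remove [pjuk,zfy,xxb] add [saxs,pjs] -> 6 lines: coygf ibjj saxs pjs btapr kqn
Hunk 4: at line 2 remove [pjs] add [kfbng,bvb,jtnbz] -> 8 lines: coygf ibjj saxs kfbng bvb jtnbz btapr kqn
Hunk 5: at line 1 remove [saxs,kfbng] add [ebikj,etsq,jcs] -> 9 lines: coygf ibjj ebikj etsq jcs bvb jtnbz btapr kqn
Hunk 6: at line 3 remove [jcs,bvb] add [tyx] -> 8 lines: coygf ibjj ebikj etsq tyx jtnbz btapr kqn
Hunk 7: at line 1 remove [ebikj,etsq] add [rqkjg,khcpr] -> 8 lines: coygf ibjj rqkjg khcpr tyx jtnbz btapr kqn
Final line 8: kqn

Answer: kqn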